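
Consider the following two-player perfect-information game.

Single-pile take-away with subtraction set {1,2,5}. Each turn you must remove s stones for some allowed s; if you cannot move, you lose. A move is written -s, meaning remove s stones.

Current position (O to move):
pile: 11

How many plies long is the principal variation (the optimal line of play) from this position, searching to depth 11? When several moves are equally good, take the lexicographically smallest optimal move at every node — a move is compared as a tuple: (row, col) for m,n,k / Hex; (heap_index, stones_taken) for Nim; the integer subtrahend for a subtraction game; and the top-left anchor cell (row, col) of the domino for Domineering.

ply 1, O at 11 | -1=-1→10; -2=+1→9*; -5=+1→6
ply 2, X at 9 | -1=-1→8*; -2=-1→7; -5=-1→4
ply 3, O at 8 | -1=-1→7; -2=+1→6*; -5=+1→3
ply 4, X at 6 | -1=-1→5*; -2=-1→4; -5=-1→1
ply 5, O at 5 | -1=-1→4; -2=+1→3*; -5=+1→0
ply 6, X at 3 | -1=-1→2*; -2=-1→1
ply 7, O at 2 | -1=-1→1; -2=+1→0*
ply 8: 0 is terminal -1 (X); from 11 depth 11

PV length from [11]: 7 plies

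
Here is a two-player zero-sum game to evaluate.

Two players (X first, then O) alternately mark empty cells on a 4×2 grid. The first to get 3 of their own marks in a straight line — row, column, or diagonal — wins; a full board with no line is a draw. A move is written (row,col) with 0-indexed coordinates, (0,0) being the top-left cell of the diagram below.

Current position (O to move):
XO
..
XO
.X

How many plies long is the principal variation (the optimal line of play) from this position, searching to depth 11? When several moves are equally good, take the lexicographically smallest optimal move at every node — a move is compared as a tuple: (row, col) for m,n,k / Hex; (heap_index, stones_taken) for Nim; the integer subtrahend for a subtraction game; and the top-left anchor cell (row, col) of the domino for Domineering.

[XO/../XO/.X] O move#1: (1,0):+0/XO/O./XO/.X, (1,1):+1/XO/.O/XO/.X*, (3,0):-1/XO/../XO/OX
[XO/.O/XO/.X] end (terminal -1, X#2); searched XO/../XO/.X to 11

PV length from [XO/../XO/.X]: 1 ply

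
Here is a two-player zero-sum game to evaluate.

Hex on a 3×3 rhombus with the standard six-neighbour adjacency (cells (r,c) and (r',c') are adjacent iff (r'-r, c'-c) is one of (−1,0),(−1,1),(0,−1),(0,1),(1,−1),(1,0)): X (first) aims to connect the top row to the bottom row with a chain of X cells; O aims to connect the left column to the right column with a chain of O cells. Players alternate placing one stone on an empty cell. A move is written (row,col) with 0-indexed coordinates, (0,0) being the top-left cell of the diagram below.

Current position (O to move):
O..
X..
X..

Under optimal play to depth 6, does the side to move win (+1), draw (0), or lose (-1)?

value(O../X../X.., O) = -1

p1 O@[O../X../X..]: (0,1)[OO./X../X..]-1* (0,2)[O.O/X../X..]-1 (1,1)[O../XO./X..]-1 (1,2)[O../X.O/X..]-1 (2,1)[O../X../XO.]-1 (2,2)[O../X../X.O]-1
p2 X@[OO./X../X..]: (0,2)[OOX/X../X..]+1* (1,1)[OO./XX./X..]-1 (1,2)[OO./X.X/X..]-1 (2,1)[OO./X../XX.]-1 (2,2)[OO./X../X.X]-1
p3 O@[OOX/X../X..]: (1,1)[OOX/XO./X..]-1* (1,2)[OOX/X.O/X..]-1 (2,1)[OOX/X../XO.]-1 (2,2)[OOX/X../X.O]-1
p4 X@[OOX/XO./X..]: (1,2)[OOX/XOX/X..]+1* (2,1)[OOX/XO./XX.]-1 (2,2)[OOX/XO./X.X]-1
p5 O@[OOX/XOX/X..]: (2,1)[OOX/XOX/XO.]-1* (2,2)[OOX/XOX/X.O]-1
p6 X@[OOX/XOX/XO.]: (2,2)[OOX/XOX/XOX]+1*
p7 O@[OOX/XOX/XOX] terminal -1; root [O../X../X..] d6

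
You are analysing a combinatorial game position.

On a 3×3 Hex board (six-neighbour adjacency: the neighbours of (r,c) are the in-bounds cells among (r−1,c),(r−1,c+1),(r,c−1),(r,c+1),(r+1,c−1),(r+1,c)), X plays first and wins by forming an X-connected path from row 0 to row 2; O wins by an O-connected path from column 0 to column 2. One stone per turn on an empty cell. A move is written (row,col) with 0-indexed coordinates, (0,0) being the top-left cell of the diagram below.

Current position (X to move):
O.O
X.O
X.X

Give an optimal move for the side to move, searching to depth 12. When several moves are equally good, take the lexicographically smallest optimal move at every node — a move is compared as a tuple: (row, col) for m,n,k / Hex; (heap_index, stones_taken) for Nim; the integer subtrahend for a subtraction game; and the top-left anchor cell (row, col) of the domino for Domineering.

X's best at [O.O/X.O/X.X]: (0,1)

p1 X@[O.O/X.O/X.X]: (0,1)[OXO/X.O/X.X]+1* (1,1)[O.O/XXO/X.X]-1 (2,1)[O.O/X.O/XXX]-1
p2 O@[OXO/X.O/X.X] terminal -1; root [O.O/X.O/X.X] d12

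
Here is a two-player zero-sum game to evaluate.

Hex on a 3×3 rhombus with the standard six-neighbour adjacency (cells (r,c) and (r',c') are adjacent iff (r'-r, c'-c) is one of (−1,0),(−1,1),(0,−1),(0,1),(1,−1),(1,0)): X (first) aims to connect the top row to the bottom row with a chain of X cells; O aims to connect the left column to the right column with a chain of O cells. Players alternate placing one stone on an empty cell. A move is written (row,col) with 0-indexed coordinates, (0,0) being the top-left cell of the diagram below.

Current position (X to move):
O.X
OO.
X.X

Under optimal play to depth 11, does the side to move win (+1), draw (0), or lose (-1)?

value(O.X/OO./X.X, X) = +1

ply 1, X at O.X/OO./X.X | (0,1)=-1→OXX/OO./X.X; (1,2)=+1→O.X/OOX/X.X*; (2,1)=-1→O.X/OO./XXX
ply 2: O.X/OOX/X.X is terminal -1 (O); from O.X/OO./X.X depth 11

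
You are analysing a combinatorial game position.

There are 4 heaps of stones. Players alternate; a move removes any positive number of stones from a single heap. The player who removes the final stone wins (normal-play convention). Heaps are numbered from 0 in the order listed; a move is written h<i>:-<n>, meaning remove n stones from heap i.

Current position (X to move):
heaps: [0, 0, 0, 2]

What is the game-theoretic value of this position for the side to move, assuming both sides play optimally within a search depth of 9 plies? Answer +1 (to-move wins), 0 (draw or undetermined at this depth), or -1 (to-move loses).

value((0,0,0,2), X) = +1

p1 X@[(0,0,0,2)]: h3:-1[(0,0,0,1)]-1 h3:-2[(0,0,0,0)]+1*
p2 O@[(0,0,0,0)] terminal -1; root [(0,0,0,2)] d9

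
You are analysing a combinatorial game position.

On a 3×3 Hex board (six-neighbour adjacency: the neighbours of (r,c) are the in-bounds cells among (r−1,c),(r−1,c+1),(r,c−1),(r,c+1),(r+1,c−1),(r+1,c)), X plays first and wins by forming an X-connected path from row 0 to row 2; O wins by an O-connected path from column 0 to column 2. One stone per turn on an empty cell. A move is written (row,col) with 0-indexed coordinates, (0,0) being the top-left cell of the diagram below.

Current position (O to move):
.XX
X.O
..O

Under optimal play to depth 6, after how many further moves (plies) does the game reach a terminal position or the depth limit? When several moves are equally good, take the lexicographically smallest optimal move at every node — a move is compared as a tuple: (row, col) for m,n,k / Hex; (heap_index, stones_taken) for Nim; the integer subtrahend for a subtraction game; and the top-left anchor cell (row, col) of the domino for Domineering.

ply 1, O at .XX/X.O/..O | (0,0)=-1→OXX/X.O/..O; (1,1)=-1→.XX/XOO/..O; (2,0)=+1→.XX/X.O/O.O*; (2,1)=-1→.XX/X.O/.OO
ply 2, X at .XX/X.O/O.O | (0,0)=-1→XXX/X.O/O.O*; (1,1)=-1→.XX/XXO/O.O; (2,1)=-1→.XX/X.O/OXO
ply 3, O at XXX/X.O/O.O | (1,1)=+1→XXX/XOO/O.O*; (2,1)=+1→XXX/X.O/OOO
ply 4: XXX/XOO/O.O is terminal -1 (X); from .XX/X.O/..O depth 6

PV length from [.XX/X.O/..O]: 3 plies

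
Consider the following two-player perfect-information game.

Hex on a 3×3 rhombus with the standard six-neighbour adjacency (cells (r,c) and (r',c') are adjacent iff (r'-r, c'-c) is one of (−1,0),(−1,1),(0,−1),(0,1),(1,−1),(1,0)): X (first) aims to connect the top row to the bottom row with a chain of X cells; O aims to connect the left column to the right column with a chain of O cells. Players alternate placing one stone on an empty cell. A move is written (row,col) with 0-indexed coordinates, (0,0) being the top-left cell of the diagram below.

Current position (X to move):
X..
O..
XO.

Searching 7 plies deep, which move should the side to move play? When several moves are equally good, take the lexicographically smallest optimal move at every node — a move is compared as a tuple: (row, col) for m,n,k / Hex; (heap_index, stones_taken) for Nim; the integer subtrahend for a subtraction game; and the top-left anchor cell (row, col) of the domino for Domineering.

X's best at [X../O../XO.]: (1,1)

[X../O../XO.] X move#1: (0,1):-1/XX./O../XO., (0,2):-1/X.X/O../XO., (1,1):+1/X../OX./XO.*, (1,2):-1/X../O.X/XO., (2,2):-1/X../O../XOX
[X../OX./XO.] O move#2: (0,1):-1/XO./OX./XO.*, (0,2):-1/X.O/OX./XO., (1,2):-1/X../OXO/XO., (2,2):-1/X../OX./XOO
[XO./OX./XO.] X move#3: (0,2):+1/XOX/OX./XO.*, (1,2):-1/XO./OXX/XO., (2,2):-1/XO./OX./XOX
[XOX/OX./XO.] end (terminal -1, O#4); searched X../O../XO. to 7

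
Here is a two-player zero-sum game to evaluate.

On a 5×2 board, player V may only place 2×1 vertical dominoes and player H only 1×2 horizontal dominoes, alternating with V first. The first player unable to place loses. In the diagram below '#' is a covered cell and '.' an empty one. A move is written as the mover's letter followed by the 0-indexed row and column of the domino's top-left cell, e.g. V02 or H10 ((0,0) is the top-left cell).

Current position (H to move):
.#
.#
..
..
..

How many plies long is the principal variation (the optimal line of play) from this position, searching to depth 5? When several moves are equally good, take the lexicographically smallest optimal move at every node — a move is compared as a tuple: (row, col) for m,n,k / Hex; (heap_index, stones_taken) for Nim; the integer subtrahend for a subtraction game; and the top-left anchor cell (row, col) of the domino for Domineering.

[.#/.#/../../..] H move#1: H20:-1/.#/.#/##/../.., H30:+1/.#/.#/../##/..*, H40:-1/.#/.#/../../##
[.#/.#/../##/..] V move#2: V00:-1/##/##/../##/..*, V10:-1/.#/##/#./##/..
[##/##/../##/..] H move#3: H20:+1/##/##/##/##/..*, H40:+1/##/##/../##/##
[##/##/##/##/..] end (terminal -1, V#4); searched .#/.#/../../.. to 5

PV length from [.#/.#/../../..]: 3 plies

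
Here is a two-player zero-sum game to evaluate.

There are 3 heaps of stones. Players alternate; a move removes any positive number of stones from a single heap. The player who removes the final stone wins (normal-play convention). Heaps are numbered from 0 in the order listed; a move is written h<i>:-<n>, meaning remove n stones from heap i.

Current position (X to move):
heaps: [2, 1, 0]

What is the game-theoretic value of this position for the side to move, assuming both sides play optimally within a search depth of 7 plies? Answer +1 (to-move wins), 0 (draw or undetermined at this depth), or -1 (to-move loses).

p1 X@[(2,1,0)]: h0:-1[(1,1,0)]+1* h0:-2[(0,1,0)]-1 h1:-1[(2,0,0)]-1
p2 O@[(1,1,0)]: h0:-1[(0,1,0)]-1* h1:-1[(1,0,0)]-1
p3 X@[(0,1,0)]: h1:-1[(0,0,0)]+1*
p4 O@[(0,0,0)] terminal -1; root [(2,1,0)] d7

value((2,1,0), X) = +1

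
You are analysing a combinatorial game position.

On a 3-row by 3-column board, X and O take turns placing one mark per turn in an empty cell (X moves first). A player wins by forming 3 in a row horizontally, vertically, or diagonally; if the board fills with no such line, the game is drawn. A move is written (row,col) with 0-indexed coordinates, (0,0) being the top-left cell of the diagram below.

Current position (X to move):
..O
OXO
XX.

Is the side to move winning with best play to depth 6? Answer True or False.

X winning at [..O/OXO/XX.]: True

p1 X@[..O/OXO/XX.]: (0,0)[X.O/OXO/XX.]-1 (0,1)[.XO/OXO/XX.]+1* (2,2)[..O/OXO/XXX]+1
p2 O@[.XO/OXO/XX.] terminal -1; root [..O/OXO/XX.] d6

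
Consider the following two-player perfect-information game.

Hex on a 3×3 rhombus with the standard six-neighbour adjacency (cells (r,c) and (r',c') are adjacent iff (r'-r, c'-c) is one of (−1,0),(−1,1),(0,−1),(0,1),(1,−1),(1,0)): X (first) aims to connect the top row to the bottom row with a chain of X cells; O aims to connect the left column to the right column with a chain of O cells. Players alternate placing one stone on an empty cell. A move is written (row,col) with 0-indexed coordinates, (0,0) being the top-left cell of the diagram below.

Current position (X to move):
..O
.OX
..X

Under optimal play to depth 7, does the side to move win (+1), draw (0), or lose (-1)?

value(..O/.OX/..X, X) = -1

p1 X@[..O/.OX/..X]: (0,0)[X.O/.OX/..X]-1* (0,1)[.XO/.OX/..X]-1 (1,0)[..O/XOX/..X]-1 (2,0)[..O/.OX/X.X]-1 (2,1)[..O/.OX/.XX]-1
p2 O@[X.O/.OX/..X]: (0,1)[XOO/.OX/..X]+1* (1,0)[X.O/OOX/..X]+1 (2,0)[X.O/.OX/O.X]+1 (2,1)[X.O/.OX/.OX]+1
p3 X@[XOO/.OX/..X]: (1,0)[XOO/XOX/..X]-1* (2,0)[XOO/.OX/X.X]-1 (2,1)[XOO/.OX/.XX]-1
p4 O@[XOO/XOX/..X]: (2,0)[XOO/XOX/O.X]+1* (2,1)[XOO/XOX/.OX]-1
p5 X@[XOO/XOX/O.X] terminal -1; root [..O/.OX/..X] d7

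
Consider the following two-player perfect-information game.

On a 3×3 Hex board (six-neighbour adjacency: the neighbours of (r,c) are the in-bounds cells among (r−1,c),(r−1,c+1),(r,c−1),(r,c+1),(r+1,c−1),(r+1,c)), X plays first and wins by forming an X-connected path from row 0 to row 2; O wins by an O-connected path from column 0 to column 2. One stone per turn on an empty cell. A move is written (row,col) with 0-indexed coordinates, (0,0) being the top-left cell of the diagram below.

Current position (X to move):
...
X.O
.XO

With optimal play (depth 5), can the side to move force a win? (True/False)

X winning at [.../X.O/.XO]: True

[.../X.O/.XO] X move#1: (0,0):+1/X../X.O/.XO*, (0,1):+1/.X./X.O/.XO, (0,2):+1/..X/X.O/.XO, (1,1):+1/.../XXO/.XO, (2,0):+1/.../X.O/XXO
[X../X.O/.XO] O move#2: (0,1):-1/XO./X.O/.XO*, (0,2):-1/X.O/X.O/.XO, (1,1):-1/X../XOO/.XO, (2,0):-1/X../X.O/OXO
[XO./X.O/.XO] X move#3: (0,2):+1/XOX/X.O/.XO*, (1,1):+1/XO./XXO/.XO, (2,0):+1/XO./X.O/XXO
[XOX/X.O/.XO] O move#4: (1,1):-1/XOX/XOO/.XO*, (2,0):-1/XOX/X.O/OXO
[XOX/XOO/.XO] X move#5: (2,0):+1/XOX/XOO/XXO*
[XOX/XOO/XXO] end (terminal -1, O#6); searched .../X.O/.XO to 5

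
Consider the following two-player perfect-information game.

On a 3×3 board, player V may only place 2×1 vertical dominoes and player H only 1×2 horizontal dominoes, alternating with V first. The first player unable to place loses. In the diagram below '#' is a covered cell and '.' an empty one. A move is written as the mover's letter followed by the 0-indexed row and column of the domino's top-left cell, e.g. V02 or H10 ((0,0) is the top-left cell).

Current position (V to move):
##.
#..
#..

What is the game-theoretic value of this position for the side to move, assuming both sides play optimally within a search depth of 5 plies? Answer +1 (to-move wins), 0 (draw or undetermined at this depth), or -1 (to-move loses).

p1 V@[##./#../#..]: V02[###/#.#/#..]-1 V11[##./##./##.]+1* V12[##./#.#/#.#]+1
p2 H@[##./##./##.] terminal -1; root [##./#../#..] d5

value(##./#../#.., V) = +1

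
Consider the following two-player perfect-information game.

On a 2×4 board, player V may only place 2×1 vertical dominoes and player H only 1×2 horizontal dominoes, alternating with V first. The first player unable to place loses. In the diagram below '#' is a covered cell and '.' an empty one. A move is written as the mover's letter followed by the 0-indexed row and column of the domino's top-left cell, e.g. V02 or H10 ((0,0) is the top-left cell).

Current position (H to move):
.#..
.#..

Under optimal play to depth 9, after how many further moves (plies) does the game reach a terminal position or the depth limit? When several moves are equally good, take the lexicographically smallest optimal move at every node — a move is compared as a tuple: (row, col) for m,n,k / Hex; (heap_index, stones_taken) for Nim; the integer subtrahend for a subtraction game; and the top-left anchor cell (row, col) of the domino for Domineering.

p1 H@[.#../.#..]: H02[.###/.#..]+1* H12[.#../.###]+1
p2 V@[.###/.#..]: V00[####/##..]-1*
p3 H@[####/##..]: H12[####/####]+1*
p4 V@[####/####] terminal -1; root [.#../.#..] d9

PV length from [.#../.#..]: 3 plies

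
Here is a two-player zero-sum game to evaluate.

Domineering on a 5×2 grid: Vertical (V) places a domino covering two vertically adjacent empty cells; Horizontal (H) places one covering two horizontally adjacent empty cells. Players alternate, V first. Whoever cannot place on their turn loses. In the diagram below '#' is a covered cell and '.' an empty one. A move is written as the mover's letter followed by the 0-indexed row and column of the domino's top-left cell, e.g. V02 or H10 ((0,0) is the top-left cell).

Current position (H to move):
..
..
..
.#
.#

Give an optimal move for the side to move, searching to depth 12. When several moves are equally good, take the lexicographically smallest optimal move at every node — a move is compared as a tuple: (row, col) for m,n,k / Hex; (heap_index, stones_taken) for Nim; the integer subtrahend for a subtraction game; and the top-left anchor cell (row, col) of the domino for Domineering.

H's best at [../../../.#/.#]: H10

p1 H@[../../../.#/.#]: H00[##/../../.#/.#]-1 H10[../##/../.#/.#]+1* H20[../../##/.#/.#]-1
p2 V@[../##/../.#/.#]: V20[../##/#./##/.#]-1* V30[../##/../##/##]-1
p3 H@[../##/#./##/.#]: H00[##/##/#./##/.#]+1*
p4 V@[##/##/#./##/.#] terminal -1; root [../../../.#/.#] d12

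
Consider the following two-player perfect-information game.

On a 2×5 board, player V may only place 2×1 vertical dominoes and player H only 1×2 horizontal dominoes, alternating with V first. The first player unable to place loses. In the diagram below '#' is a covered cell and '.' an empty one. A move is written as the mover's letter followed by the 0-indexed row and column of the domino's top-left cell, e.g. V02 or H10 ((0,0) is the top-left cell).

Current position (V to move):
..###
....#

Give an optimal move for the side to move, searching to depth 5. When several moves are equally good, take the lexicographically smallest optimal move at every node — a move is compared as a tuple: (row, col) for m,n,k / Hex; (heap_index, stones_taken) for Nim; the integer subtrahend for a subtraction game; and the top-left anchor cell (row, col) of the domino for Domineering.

[..###/....#] V move#1: V00:-1/#.###/#...#, V01:+1/.####/.#..#*
[.####/.#..#] H move#2: H12:-1/.####/.####*
[.####/.####] V move#3: V00:+1/#####/#####*
[#####/#####] end (terminal -1, H#4); searched ..###/....# to 5

V's best at [..###/....#]: V01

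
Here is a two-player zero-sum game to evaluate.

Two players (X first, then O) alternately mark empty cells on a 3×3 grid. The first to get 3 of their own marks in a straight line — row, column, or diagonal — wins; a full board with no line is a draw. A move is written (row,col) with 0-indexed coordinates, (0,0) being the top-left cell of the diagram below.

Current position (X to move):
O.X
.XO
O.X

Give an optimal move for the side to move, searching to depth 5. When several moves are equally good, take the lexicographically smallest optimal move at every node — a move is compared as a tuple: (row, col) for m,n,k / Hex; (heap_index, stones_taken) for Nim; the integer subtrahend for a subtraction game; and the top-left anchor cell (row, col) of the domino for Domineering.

X's best at [O.X/.XO/O.X]: (1,0)

ply 1, X at O.X/.XO/O.X | (0,1)=-1→OXX/.XO/O.X; (1,0)=+0→O.X/XXO/O.X*; (2,1)=-1→O.X/.XO/OXX
ply 2, O at O.X/XXO/O.X | (0,1)=+0→OOX/XXO/O.X*; (2,1)=+0→O.X/XXO/OOX
ply 3, X at OOX/XXO/O.X | (2,1)=+0→OOX/XXO/OXX*
ply 4: OOX/XXO/OXX is terminal +0 (O); from O.X/.XO/O.X depth 5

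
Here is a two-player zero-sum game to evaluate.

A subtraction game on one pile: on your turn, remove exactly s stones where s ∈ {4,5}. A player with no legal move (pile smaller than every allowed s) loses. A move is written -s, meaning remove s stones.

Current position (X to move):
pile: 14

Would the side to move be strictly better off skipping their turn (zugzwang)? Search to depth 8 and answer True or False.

zugzwang(14, X) = False

[14] X move#1: -4:+1/10*, -5:+1/9
[10] O move#2: -4:-1/6*, -5:-1/5
[6] X move#3: -4:+1/2*, -5:+1/1
[2] end (terminal -1, O#4); searched 14 to 8
pass branch (O moves first from the same position):
  | [14] O move#1: -4:+1/10*, -5:+1/9
  | [10] X move#2: -4:-1/6*, -5:-1/5
  | [6] O move#3: -4:+1/2*, -5:+1/1
  | [2] end (terminal -1, X#4); searched 14 to 8
X moving scores +1; X passing scores -1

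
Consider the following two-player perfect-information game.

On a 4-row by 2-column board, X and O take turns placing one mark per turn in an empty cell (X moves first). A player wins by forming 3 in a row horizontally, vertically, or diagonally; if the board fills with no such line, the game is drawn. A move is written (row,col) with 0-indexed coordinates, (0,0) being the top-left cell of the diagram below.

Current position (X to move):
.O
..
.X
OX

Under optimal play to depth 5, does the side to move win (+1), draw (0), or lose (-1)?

ply 1, X at .O/../.X/OX | (0,0)=+0→XO/../.X/OX; (1,0)=+0→.O/X./.X/OX; (1,1)=+1→.O/.X/.X/OX*; (2,0)=+0→.O/../XX/OX
ply 2: .O/.X/.X/OX is terminal -1 (O); from .O/../.X/OX depth 5

value(.O/../.X/OX, X) = +1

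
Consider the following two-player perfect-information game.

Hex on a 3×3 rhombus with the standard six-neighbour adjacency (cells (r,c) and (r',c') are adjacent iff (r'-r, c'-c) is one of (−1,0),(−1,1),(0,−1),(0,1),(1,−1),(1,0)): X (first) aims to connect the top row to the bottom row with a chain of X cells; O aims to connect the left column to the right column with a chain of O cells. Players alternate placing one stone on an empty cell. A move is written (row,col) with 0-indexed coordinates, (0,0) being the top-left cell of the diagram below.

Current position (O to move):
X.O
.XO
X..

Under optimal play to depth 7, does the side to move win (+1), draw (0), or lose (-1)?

value(X.O/.XO/X.., O) = -1

p1 O@[X.O/.XO/X..]: (0,1)[XOO/.XO/X..]-1* (1,0)[X.O/OXO/X..]-1 (2,1)[X.O/.XO/XO.]-1 (2,2)[X.O/.XO/X.O]-1
p2 X@[XOO/.XO/X..]: (1,0)[XOO/XXO/X..]+1* (2,1)[XOO/.XO/XX.]-1 (2,2)[XOO/.XO/X.X]-1
p3 O@[XOO/XXO/X..] terminal -1; root [X.O/.XO/X..] d7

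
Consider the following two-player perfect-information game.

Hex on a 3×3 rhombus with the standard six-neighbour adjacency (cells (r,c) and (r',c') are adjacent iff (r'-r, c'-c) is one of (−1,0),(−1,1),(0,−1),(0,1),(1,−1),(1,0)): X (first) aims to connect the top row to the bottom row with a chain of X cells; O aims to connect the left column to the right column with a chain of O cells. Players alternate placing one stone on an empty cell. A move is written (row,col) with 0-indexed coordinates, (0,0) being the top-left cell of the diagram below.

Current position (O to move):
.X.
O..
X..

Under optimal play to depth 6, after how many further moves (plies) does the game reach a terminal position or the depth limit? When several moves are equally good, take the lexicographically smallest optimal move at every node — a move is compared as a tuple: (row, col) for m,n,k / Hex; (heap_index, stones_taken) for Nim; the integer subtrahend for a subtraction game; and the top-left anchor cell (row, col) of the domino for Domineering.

PV length from [.X./O../X..]: 3 plies

[.X./O../X..] O move#1: (0,0):-1/OX./O../X.., (0,2):-1/.XO/O../X.., (1,1):+1/.X./OO./X..*, (1,2):-1/.X./O.O/X.., (2,1):-1/.X./O../XO., (2,2):-1/.X./O../X.O
[.X./OO./X..] X move#2: (0,0):-1/XX./OO./X..*, (0,2):-1/.XX/OO./X.., (1,2):-1/.X./OOX/X.., (2,1):-1/.X./OO./XX., (2,2):-1/.X./OO./X.X
[XX./OO./X..] O move#3: (0,2):+1/XXO/OO./X..*, (1,2):+1/XX./OOO/X.., (2,1):+1/XX./OO./XO., (2,2):+1/XX./OO./X.O
[XXO/OO./X..] end (terminal -1, X#4); searched .X./O../X.. to 6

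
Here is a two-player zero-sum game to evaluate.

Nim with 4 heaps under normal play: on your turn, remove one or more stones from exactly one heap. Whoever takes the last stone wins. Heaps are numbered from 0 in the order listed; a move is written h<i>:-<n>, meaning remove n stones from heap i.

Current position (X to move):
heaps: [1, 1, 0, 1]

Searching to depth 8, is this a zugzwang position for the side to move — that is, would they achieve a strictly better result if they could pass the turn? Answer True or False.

p1 X@[(1,1,0,1)]: h0:-1[(0,1,0,1)]+1* h1:-1[(1,0,0,1)]+1 h3:-1[(1,1,0,0)]+1
p2 O@[(0,1,0,1)]: h1:-1[(0,0,0,1)]-1* h3:-1[(0,1,0,0)]-1
p3 X@[(0,0,0,1)]: h3:-1[(0,0,0,0)]+1*
p4 O@[(0,0,0,0)] terminal -1; root [(1,1,0,1)] d8
suppose X passes — search the same position with O to move:
pass> p1 O@[(1,1,0,1)]: h0:-1[(0,1,0,1)]+1* h1:-1[(1,0,0,1)]+1 h3:-1[(1,1,0,0)]+1
pass> p2 X@[(0,1,0,1)]: h1:-1[(0,0,0,1)]-1* h3:-1[(0,1,0,0)]-1
pass> p3 O@[(0,0,0,1)]: h3:-1[(0,0,0,0)]+1*
pass> p4 X@[(0,0,0,0)] terminal -1; root [(1,1,0,1)] d8
for X: play +1, pass -1

zugzwang((1,1,0,1), X) = False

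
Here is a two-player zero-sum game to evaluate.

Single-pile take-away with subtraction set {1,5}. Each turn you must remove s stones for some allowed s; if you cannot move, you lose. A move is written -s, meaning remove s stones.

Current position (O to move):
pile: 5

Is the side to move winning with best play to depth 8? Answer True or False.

p1 O@[5]: -1[4]+1* -5[0]+1
p2 X@[4]: -1[3]-1*
p3 O@[3]: -1[2]+1*
p4 X@[2]: -1[1]-1*
p5 O@[1]: -1[0]+1*
p6 X@[0] terminal -1; root [5] d8

O winning at [5]: True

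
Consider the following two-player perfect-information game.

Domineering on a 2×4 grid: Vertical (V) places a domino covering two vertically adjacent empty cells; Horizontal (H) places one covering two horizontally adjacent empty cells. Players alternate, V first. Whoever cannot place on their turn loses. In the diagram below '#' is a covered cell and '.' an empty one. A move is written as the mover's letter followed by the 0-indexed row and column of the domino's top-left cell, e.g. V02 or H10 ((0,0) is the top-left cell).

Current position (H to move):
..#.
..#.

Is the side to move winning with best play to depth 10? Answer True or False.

ply 1, H at ..#./..#. | H00=+1→###./..#.*; H10=+1→..#./###.
ply 2, V at ###./..#. | V03=-1→####/..##*
ply 3, H at ####/..## | H10=+1→####/####*
ply 4: ####/#### is terminal -1 (V); from ..#./..#. depth 10

H winning at [..#./..#.]: True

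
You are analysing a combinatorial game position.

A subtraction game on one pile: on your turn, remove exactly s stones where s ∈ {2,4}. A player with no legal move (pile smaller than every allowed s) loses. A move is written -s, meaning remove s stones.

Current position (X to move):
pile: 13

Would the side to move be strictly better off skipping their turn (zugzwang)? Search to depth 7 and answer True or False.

ply 1, X at 13 | -2=-1→11*; -4=-1→9
ply 2, O at 11 | -2=-1→9; -4=+1→7*
ply 3, X at 7 | -2=-1→5*; -4=-1→3
ply 4, O at 5 | -2=-1→3; -4=+1→1*
ply 5: 1 is terminal -1 (X); from 13 depth 7
if X skipped the turn, O would face:
~ ply 1, O at 13 | -2=-1→11*; -4=-1→9
~ ply 2, X at 11 | -2=-1→9; -4=+1→7*
~ ply 3, O at 7 | -2=-1→5*; -4=-1→3
~ ply 4, X at 5 | -2=-1→3; -4=+1→1*
~ ply 5: 1 is terminal -1 (O); from 13 depth 7
compare (X): move=-1 vs pass=+1

zugzwang(13, X) = True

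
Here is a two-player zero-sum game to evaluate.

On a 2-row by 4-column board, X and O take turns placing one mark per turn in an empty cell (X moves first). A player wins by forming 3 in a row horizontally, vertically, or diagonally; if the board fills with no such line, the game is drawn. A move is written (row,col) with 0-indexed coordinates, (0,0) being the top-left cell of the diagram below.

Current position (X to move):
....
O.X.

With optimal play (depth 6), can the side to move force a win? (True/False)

X winning at [..../O.X.]: False

p1 X@[..../O.X.]: (0,0)[X.../O.X.]+0* (0,1)[.X../O.X.]+0 (0,2)[..X./O.X.]+0 (0,3)[...X/O.X.]+0 (1,1)[..../OXX.]+0 (1,3)[..../O.XX]+0
p2 O@[X.../O.X.]: (0,1)[XO../O.X.]+0* (0,2)[X.O./O.X.]+0 (0,3)[X..O/O.X.]+0 (1,1)[X.../OOX.]+0 (1,3)[X.../O.XO]+0
p3 X@[XO../O.X.]: (0,2)[XOX./O.X.]+0* (0,3)[XO.X/O.X.]+0 (1,1)[XO../OXX.]+0 (1,3)[XO../O.XX]+0
p4 O@[XOX./O.X.]: (0,3)[XOXO/O.X.]+0* (1,1)[XOX./OOX.]+0 (1,3)[XOX./O.XO]+0
p5 X@[XOXO/O.X.]: (1,1)[XOXO/OXX.]+0* (1,3)[XOXO/O.XX]+0
p6 O@[XOXO/OXX.]: (1,3)[XOXO/OXXO]+0*
p7 X@[XOXO/OXXO] terminal +0; root [..../O.X.] d6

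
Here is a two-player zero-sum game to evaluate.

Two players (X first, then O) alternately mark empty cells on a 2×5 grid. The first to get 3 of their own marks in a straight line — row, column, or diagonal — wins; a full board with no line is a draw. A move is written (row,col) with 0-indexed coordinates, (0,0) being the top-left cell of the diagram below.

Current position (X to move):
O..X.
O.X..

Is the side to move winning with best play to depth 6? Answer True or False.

[O..X./O.X..] X move#1: (0,1):+1/OX.X./O.X..*, (0,2):+1/O.XX./O.X.., (0,4):+0/O..XX/O.X.., (1,1):+1/O..X./OXX.., (1,3):+1/O..X./O.XX., (1,4):+1/O..X./O.X.X
[OX.X./O.X..] O move#2: (0,2):-1/OXOX./O.X..*, (0,4):-1/OX.XO/O.X.., (1,1):-1/OX.X./OOX.., (1,3):-1/OX.X./O.XO., (1,4):-1/OX.X./O.X.O
[OXOX./O.X..] X move#3: (0,4):+0/OXOXX/O.X.., (1,1):+0/OXOX./OXX.., (1,3):+1/OXOX./O.XX.*, (1,4):+0/OXOX./O.X.X
[OXOX./O.XX.] O move#4: (0,4):-1/OXOXO/O.XX.*, (1,1):-1/OXOX./OOXX., (1,4):-1/OXOX./O.XXO
[OXOXO/O.XX.] X move#5: (1,1):+1/OXOXO/OXXX.*, (1,4):+1/OXOXO/O.XXX
[OXOXO/OXXX.] end (terminal -1, O#6); searched O..X./O.X.. to 6

X winning at [O..X./O.X..]: True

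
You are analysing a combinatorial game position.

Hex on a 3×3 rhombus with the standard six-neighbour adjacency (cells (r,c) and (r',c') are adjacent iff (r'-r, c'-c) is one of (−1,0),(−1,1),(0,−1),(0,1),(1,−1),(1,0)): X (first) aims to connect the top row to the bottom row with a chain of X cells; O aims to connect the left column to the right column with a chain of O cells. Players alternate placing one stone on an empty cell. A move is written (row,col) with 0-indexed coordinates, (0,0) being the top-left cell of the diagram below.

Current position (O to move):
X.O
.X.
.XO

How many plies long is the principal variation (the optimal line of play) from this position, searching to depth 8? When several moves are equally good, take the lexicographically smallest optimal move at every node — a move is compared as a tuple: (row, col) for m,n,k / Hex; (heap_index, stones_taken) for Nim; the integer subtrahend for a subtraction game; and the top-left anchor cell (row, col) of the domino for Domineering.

PV length from [X.O/.X./.XO]: 2 plies

[X.O/.X./.XO] O move#1: (0,1):-1/XOO/.X./.XO*, (1,0):-1/X.O/OX./.XO, (1,2):-1/X.O/.XO/.XO, (2,0):-1/X.O/.X./OXO
[XOO/.X./.XO] X move#2: (1,0):+1/XOO/XX./.XO*, (1,2):-1/XOO/.XX/.XO, (2,0):-1/XOO/.X./XXO
[XOO/XX./.XO] end (terminal -1, O#3); searched X.O/.X./.XO to 8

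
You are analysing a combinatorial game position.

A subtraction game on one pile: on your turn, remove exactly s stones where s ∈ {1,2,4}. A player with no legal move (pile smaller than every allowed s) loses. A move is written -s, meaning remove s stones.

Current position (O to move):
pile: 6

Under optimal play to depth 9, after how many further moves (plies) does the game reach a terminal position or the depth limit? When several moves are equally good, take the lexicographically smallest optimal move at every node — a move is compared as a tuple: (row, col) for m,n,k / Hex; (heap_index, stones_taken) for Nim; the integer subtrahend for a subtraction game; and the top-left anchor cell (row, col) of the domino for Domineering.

[6] O move#1: -1:-1/5*, -2:-1/4, -4:-1/2
[5] X move#2: -1:-1/4, -2:+1/3*, -4:-1/1
[3] O move#3: -1:-1/2*, -2:-1/1
[2] X move#4: -1:-1/1, -2:+1/0*
[0] end (terminal -1, O#5); searched 6 to 9

PV length from [6]: 4 plies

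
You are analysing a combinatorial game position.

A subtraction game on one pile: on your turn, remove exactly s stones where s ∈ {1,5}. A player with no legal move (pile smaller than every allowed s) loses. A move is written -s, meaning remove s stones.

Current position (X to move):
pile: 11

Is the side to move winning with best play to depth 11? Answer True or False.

p1 X@[11]: -1[10]+1* -5[6]+1
p2 O@[10]: -1[9]-1* -5[5]-1
p3 X@[9]: -1[8]+1* -5[4]+1
p4 O@[8]: -1[7]-1* -5[3]-1
p5 X@[7]: -1[6]+1* -5[2]+1
p6 O@[6]: -1[5]-1* -5[1]-1
p7 X@[5]: -1[4]+1* -5[0]+1
p8 O@[4]: -1[3]-1*
p9 X@[3]: -1[2]+1*
p10 O@[2]: -1[1]-1*
p11 X@[1]: -1[0]+1*
p12 O@[0] terminal -1; root [11] d11

X winning at [11]: True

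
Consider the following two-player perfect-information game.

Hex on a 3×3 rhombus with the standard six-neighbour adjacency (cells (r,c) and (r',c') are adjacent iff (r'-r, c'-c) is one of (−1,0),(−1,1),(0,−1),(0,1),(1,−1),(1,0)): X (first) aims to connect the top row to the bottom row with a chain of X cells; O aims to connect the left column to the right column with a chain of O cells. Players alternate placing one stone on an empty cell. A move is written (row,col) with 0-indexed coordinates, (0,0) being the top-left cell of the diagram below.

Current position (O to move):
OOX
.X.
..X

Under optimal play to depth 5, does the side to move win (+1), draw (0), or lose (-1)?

ply 1, O at OOX/.X./..X | (1,0)=-1→OOX/OX./..X*; (1,2)=-1→OOX/.XO/..X; (2,0)=-1→OOX/.X./O.X; (2,1)=-1→OOX/.X./.OX
ply 2, X at OOX/OX./..X | (1,2)=+1→OOX/OXX/..X*; (2,0)=+1→OOX/OX./X.X; (2,1)=+1→OOX/OX./.XX
ply 3: OOX/OXX/..X is terminal -1 (O); from OOX/.X./..X depth 5

value(OOX/.X./..X, O) = -1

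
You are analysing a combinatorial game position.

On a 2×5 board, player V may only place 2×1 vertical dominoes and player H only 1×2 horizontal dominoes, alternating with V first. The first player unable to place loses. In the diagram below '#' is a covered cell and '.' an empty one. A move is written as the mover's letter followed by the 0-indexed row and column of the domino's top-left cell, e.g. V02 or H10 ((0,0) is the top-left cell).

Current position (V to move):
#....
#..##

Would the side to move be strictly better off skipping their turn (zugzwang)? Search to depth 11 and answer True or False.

zugzwang(#..../#..##, V) = False

[#..../#..##] V move#1: V01:-1/##.../##.##, V02:+1/#.#../#.###*
[#.#../#.###] H move#2: H03:-1/#.###/#.###*
[#.###/#.###] V move#3: V01:+1/#####/#####*
[#####/#####] end (terminal -1, H#4); searched #..../#..## to 11
if V skipped the turn, H would face:
~ [#..../#..##] H move#1: H01:+1/###../#..##*, H02:-1/#.##./#..##, H03:-1/#..##/#..##, H11:+1/#..../#####
~ [###../#..##] end (terminal -1, V#2); searched #..../#..## to 11
compare (V): move=+1 vs pass=-1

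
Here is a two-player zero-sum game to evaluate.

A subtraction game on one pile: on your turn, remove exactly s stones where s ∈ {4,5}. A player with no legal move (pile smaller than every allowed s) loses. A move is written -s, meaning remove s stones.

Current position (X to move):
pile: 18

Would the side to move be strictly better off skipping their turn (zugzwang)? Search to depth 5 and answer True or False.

ply 1, X at 18 | -4=-1→14*; -5=-1→13
ply 2, O at 14 | -4=+1→10*; -5=+1→9
ply 3, X at 10 | -4=-1→6*; -5=-1→5
ply 4, O at 6 | -4=+1→2*; -5=+1→1
ply 5: 2 is terminal -1 (X); from 18 depth 5
suppose X passes — search the same position with O to move:
pass> ply 1, O at 18 | -4=-1→14*; -5=-1→13
pass> ply 2, X at 14 | -4=+1→10*; -5=+1→9
pass> ply 3, O at 10 | -4=-1→6*; -5=-1→5
pass> ply 4, X at 6 | -4=+1→2*; -5=+1→1
pass> ply 5: 2 is terminal -1 (O); from 18 depth 5
for X: play -1, pass +1

zugzwang(18, X) = True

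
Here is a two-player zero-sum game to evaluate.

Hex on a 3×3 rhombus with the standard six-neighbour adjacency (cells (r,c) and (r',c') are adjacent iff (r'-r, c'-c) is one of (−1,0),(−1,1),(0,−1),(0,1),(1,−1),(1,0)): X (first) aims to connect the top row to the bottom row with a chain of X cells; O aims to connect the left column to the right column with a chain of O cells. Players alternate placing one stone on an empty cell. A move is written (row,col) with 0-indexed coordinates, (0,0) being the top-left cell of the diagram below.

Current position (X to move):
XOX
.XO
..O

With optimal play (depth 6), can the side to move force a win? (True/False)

X winning at [XOX/.XO/..O]: True

ply 1, X at XOX/.XO/..O | (1,0)=+1→XOX/XXO/..O*; (2,0)=+1→XOX/.XO/X.O; (2,1)=+1→XOX/.XO/.XO
ply 2, O at XOX/XXO/..O | (2,0)=-1→XOX/XXO/O.O*; (2,1)=-1→XOX/XXO/.OO
ply 3, X at XOX/XXO/O.O | (2,1)=+1→XOX/XXO/OXO*
ply 4: XOX/XXO/OXO is terminal -1 (O); from XOX/.XO/..O depth 6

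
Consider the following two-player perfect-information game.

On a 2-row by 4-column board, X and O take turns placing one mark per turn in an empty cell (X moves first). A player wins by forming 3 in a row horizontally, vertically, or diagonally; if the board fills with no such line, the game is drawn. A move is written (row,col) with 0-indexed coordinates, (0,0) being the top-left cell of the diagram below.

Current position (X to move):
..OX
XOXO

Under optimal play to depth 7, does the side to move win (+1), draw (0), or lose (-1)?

p1 X@[..OX/XOXO]: (0,0)[X.OX/XOXO]+0* (0,1)[.XOX/XOXO]+0
p2 O@[X.OX/XOXO]: (0,1)[XOOX/XOXO]+0*
p3 X@[XOOX/XOXO] terminal +0; root [..OX/XOXO] d7

value(..OX/XOXO, X) = 0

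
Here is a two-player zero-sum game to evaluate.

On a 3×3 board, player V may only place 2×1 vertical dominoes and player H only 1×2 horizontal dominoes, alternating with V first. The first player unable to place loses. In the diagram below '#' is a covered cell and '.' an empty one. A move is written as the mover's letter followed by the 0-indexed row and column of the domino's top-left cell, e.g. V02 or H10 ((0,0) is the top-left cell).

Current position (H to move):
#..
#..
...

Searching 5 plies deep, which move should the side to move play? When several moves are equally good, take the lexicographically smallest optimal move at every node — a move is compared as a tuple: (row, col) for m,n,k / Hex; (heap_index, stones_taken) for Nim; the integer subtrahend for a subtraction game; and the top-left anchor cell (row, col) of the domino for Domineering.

H's best at [#../#../...]: H11

p1 H@[#../#../...]: H01[###/#../...]-1 H11[#../###/...]+1* H20[#../#../##.]-1 H21[#../#../.##]-1
p2 V@[#../###/...] terminal -1; root [#../#../...] d5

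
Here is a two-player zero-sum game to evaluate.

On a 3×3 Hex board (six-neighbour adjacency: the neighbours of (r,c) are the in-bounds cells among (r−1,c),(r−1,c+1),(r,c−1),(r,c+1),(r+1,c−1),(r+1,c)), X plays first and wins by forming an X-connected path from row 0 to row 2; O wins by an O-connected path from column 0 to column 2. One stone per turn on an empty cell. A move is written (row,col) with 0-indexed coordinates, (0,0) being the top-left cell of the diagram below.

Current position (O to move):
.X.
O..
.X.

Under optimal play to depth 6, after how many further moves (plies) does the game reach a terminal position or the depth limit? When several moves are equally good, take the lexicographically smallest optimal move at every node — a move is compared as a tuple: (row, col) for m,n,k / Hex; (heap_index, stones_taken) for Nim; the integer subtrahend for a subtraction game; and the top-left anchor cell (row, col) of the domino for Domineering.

p1 O@[.X./O../.X.]: (0,0)[OX./O../.X.]-1 (0,2)[.XO/O../.X.]-1 (1,1)[.X./OO./.X.]+1* (1,2)[.X./O.O/.X.]-1 (2,0)[.X./O../OX.]-1 (2,2)[.X./O../.XO]-1
p2 X@[.X./OO./.X.]: (0,0)[XX./OO./.X.]-1* (0,2)[.XX/OO./.X.]-1 (1,2)[.X./OOX/.X.]-1 (2,0)[.X./OO./XX.]-1 (2,2)[.X./OO./.XX]-1
p3 O@[XX./OO./.X.]: (0,2)[XXO/OO./.X.]+1* (1,2)[XX./OOO/.X.]+1 (2,0)[XX./OO./OX.]+1 (2,2)[XX./OO./.XO]+1
p4 X@[XXO/OO./.X.] terminal -1; root [.X./O../.X.] d6

PV length from [.X./O../.X.]: 3 plies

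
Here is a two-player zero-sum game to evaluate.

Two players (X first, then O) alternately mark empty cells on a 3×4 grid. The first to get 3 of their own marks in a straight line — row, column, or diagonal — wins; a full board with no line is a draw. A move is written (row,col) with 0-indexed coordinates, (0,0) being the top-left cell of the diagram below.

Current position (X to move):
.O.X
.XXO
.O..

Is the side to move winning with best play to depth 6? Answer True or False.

[.O.X/.XXO/.O..] X move#1: (0,0):+1/XO.X/.XXO/.O..*, (0,2):+1/.OXX/.XXO/.O.., (1,0):+1/.O.X/XXXO/.O.., (2,0):+1/.O.X/.XXO/XO.., (2,2):+1/.O.X/.XXO/.OX., (2,3):+1/.O.X/.XXO/.O.X
[XO.X/.XXO/.O..] O move#2: (0,2):-1/XOOX/.XXO/.O..*, (1,0):-1/XO.X/OXXO/.O.., (2,0):-1/XO.X/.XXO/OO.., (2,2):-1/XO.X/.XXO/.OO., (2,3):-1/XO.X/.XXO/.O.O
[XOOX/.XXO/.O..] X move#3: (1,0):+1/XOOX/XXXO/.O..*, (2,0):+1/XOOX/.XXO/XO.., (2,2):+1/XOOX/.XXO/.OX., (2,3):+1/XOOX/.XXO/.O.X
[XOOX/XXXO/.O..] end (terminal -1, O#4); searched .O.X/.XXO/.O.. to 6

X winning at [.O.X/.XXO/.O..]: True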